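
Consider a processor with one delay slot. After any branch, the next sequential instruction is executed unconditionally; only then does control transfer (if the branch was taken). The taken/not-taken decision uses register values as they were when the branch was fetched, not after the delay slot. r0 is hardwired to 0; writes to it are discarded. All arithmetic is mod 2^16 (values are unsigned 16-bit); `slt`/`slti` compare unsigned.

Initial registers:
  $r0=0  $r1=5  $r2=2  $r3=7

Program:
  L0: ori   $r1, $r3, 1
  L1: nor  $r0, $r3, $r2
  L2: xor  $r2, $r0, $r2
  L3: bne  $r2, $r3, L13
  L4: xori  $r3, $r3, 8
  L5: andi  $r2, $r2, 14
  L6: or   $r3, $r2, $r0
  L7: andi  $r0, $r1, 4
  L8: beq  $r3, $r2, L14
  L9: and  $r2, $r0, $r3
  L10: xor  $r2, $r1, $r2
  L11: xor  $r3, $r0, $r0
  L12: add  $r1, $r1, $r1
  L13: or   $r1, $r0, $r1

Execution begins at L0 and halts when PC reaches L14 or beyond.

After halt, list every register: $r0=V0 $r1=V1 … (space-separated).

$r0=0 $r1=7 $r2=2 $r3=15

[0] ori   $r1, $r3, 1  →  {$r0:0, $r1:7, $r2:2, $r3:7}
[1] nor  $r0, $r3, $r2  →  {$r0:0, $r1:7, $r2:2, $r3:7}
[2] xor  $r2, $r0, $r2  →  {$r0:0, $r1:7, $r2:2, $r3:7}
[3] bne  $r2, $r3, L13  →  {$r0:0, $r1:7, $r2:2, $r3:7}  ⟨branch taken⟩
[4] xori  $r3, $r3, 8  →  {$r0:0, $r1:7, $r2:2, $r3:15}
[13] or   $r1, $r0, $r1  →  {$r0:0, $r1:7, $r2:2, $r3:15}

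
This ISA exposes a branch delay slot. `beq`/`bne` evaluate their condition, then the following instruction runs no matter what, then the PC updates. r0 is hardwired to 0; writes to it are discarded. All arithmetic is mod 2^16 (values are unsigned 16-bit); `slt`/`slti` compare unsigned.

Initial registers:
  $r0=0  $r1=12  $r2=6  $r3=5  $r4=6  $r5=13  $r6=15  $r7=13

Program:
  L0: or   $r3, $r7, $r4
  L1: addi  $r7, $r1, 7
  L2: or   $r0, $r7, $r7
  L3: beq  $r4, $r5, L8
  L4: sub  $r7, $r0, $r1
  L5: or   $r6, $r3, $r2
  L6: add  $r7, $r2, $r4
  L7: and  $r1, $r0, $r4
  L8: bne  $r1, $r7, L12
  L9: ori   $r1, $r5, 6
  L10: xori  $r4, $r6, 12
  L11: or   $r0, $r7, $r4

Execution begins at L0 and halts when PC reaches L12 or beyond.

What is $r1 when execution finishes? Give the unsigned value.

PC=0  or   $r3, $r7, $r4     | $r0=0 $r1=12 $r2=6 $r3=15 $r4=6 $r5=13 $r6=15 $r7=13
PC=1  addi  $r7, $r1, 7      | $r0=0 $r1=12 $r2=6 $r3=15 $r4=6 $r5=13 $r6=15 $r7=19
PC=2  or   $r0, $r7, $r7     | $r0=0 $r1=12 $r2=6 $r3=15 $r4=6 $r5=13 $r6=15 $r7=19
PC=3  beq  $r4, $r5, L8      | $r0=0 $r1=12 $r2=6 $r3=15 $r4=6 $r5=13 $r6=15 $r7=19  [not taken]
PC=4  sub  $r7, $r0, $r1     | $r0=0 $r1=12 $r2=6 $r3=15 $r4=6 $r5=13 $r6=15 $r7=65524
PC=5  or   $r6, $r3, $r2     | $r0=0 $r1=12 $r2=6 $r3=15 $r4=6 $r5=13 $r6=15 $r7=65524
PC=6  add  $r7, $r2, $r4     | $r0=0 $r1=12 $r2=6 $r3=15 $r4=6 $r5=13 $r6=15 $r7=12
PC=7  and  $r1, $r0, $r4     | $r0=0 $r1=0 $r2=6 $r3=15 $r4=6 $r5=13 $r6=15 $r7=12
PC=8  bne  $r1, $r7, L12     | $r0=0 $r1=0 $r2=6 $r3=15 $r4=6 $r5=13 $r6=15 $r7=12  [TAKEN]
PC=9  ori   $r1, $r5, 6      | $r0=0 $r1=15 $r2=6 $r3=15 $r4=6 $r5=13 $r6=15 $r7=12

15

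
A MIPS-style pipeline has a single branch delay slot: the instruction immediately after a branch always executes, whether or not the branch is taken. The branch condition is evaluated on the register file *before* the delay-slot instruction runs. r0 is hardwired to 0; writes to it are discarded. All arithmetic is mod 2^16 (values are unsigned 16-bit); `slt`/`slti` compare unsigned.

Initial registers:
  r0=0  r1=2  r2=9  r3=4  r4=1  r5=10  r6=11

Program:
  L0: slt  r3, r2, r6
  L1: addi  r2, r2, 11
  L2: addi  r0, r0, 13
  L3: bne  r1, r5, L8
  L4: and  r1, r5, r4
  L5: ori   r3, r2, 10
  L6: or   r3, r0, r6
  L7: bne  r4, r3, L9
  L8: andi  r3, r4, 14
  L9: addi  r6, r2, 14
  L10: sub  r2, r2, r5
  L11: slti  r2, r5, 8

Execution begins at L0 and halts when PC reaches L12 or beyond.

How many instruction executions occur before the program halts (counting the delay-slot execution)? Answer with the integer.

PC=0  slt  r3, r2, r6        | r0=0 r1=2 r2=9 r3=1 r4=1 r5=10 r6=11
PC=1  addi  r2, r2, 11       | r0=0 r1=2 r2=20 r3=1 r4=1 r5=10 r6=11
PC=2  addi  r0, r0, 13       | r0=0 r1=2 r2=20 r3=1 r4=1 r5=10 r6=11
PC=3  bne  r1, r5, L8        | r0=0 r1=2 r2=20 r3=1 r4=1 r5=10 r6=11  [TAKEN]
PC=4  and  r1, r5, r4        | r0=0 r1=0 r2=20 r3=1 r4=1 r5=10 r6=11
PC=8  andi  r3, r4, 14       | r0=0 r1=0 r2=20 r3=0 r4=1 r5=10 r6=11
PC=9  addi  r6, r2, 14       | r0=0 r1=0 r2=20 r3=0 r4=1 r5=10 r6=34
PC=10 sub  r2, r2, r5        | r0=0 r1=0 r2=10 r3=0 r4=1 r5=10 r6=34
PC=11 slti  r2, r5, 8        | r0=0 r1=0 r2=0 r3=0 r4=1 r5=10 r6=34

9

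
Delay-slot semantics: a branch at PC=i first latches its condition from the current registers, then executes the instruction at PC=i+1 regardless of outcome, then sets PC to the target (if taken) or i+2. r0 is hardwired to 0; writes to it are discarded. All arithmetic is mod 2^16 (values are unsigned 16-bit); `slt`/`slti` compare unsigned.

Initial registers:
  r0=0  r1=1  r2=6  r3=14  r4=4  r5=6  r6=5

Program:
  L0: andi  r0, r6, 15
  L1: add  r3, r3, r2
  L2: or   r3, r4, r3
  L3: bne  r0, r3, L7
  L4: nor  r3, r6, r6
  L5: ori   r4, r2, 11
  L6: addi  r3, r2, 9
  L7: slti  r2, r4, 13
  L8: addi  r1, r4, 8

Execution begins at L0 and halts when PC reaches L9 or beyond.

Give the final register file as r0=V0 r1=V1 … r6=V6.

PC=0  andi  r0, r6, 15       | r0=0 r1=1 r2=6 r3=14 r4=4 r5=6 r6=5
PC=1  add  r3, r3, r2        | r0=0 r1=1 r2=6 r3=20 r4=4 r5=6 r6=5
PC=2  or   r3, r4, r3        | r0=0 r1=1 r2=6 r3=20 r4=4 r5=6 r6=5
PC=3  bne  r0, r3, L7        | r0=0 r1=1 r2=6 r3=20 r4=4 r5=6 r6=5  [TAKEN]
PC=4  nor  r3, r6, r6        | r0=0 r1=1 r2=6 r3=65530 r4=4 r5=6 r6=5
PC=7  slti  r2, r4, 13       | r0=0 r1=1 r2=1 r3=65530 r4=4 r5=6 r6=5
PC=8  addi  r1, r4, 8        | r0=0 r1=12 r2=1 r3=65530 r4=4 r5=6 r6=5

r0=0 r1=12 r2=1 r3=65530 r4=4 r5=6 r6=5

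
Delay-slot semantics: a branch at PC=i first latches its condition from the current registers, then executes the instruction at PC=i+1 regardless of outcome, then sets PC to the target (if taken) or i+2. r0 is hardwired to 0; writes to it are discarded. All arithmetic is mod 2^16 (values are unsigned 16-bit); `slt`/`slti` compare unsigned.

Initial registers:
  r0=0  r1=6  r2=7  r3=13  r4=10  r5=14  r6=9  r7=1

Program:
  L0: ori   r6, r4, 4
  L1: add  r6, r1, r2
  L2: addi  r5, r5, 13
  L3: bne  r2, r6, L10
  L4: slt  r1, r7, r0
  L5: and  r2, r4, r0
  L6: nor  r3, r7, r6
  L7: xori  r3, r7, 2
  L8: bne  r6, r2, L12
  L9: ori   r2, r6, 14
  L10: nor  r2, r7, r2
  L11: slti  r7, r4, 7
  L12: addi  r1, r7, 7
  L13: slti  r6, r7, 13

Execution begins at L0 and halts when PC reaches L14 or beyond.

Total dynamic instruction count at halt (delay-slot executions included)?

[0] ori   r6, r4, 4  →  {r0:0, r1:6, r2:7, r3:13, r4:10, r5:14, r6:14, r7:1}
[1] add  r6, r1, r2  →  {r0:0, r1:6, r2:7, r3:13, r4:10, r5:14, r6:13, r7:1}
[2] addi  r5, r5, 13  →  {r0:0, r1:6, r2:7, r3:13, r4:10, r5:27, r6:13, r7:1}
[3] bne  r2, r6, L10  →  {r0:0, r1:6, r2:7, r3:13, r4:10, r5:27, r6:13, r7:1}  ⟨branch taken⟩
[4] slt  r1, r7, r0  →  {r0:0, r1:0, r2:7, r3:13, r4:10, r5:27, r6:13, r7:1}
[10] nor  r2, r7, r2  →  {r0:0, r1:0, r2:65528, r3:13, r4:10, r5:27, r6:13, r7:1}
[11] slti  r7, r4, 7  →  {r0:0, r1:0, r2:65528, r3:13, r4:10, r5:27, r6:13, r7:0}
[12] addi  r1, r7, 7  →  {r0:0, r1:7, r2:65528, r3:13, r4:10, r5:27, r6:13, r7:0}
[13] slti  r6, r7, 13  →  {r0:0, r1:7, r2:65528, r3:13, r4:10, r5:27, r6:1, r7:0}

9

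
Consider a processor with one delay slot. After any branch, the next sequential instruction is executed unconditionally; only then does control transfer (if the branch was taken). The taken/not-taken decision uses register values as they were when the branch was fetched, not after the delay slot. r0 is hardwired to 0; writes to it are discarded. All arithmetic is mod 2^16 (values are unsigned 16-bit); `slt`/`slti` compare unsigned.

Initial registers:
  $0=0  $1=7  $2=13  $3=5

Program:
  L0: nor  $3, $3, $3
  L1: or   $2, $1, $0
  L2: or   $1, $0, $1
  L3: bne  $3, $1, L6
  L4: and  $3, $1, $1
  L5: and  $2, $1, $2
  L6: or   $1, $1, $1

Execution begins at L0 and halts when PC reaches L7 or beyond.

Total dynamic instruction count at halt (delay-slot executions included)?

6

#0 nor  $3, $3, $3 ; 0/7/13/65530
#1 or   $2, $1, $0 ; 0/7/7/65530
#2 or   $1, $0, $1 ; 0/7/7/65530
#3 bne  $3, $1, L6 ; 0/7/7/65530 ; →target
#4 and  $3, $1, $1 ; 0/7/7/7
#6 or   $1, $1, $1 ; 0/7/7/7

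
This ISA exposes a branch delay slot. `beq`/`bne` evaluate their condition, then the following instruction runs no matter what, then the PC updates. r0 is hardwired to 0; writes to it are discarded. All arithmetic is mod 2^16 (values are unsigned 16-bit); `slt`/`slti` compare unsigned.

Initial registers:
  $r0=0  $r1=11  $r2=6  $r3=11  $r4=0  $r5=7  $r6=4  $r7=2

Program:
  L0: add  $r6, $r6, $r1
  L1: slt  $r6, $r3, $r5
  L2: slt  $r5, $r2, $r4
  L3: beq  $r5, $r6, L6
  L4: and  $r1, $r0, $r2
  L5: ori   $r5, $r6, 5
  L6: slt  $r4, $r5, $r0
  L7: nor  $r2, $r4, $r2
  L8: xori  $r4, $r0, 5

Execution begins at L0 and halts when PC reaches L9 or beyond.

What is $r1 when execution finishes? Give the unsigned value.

#0 add  $r6, $r6, $r1 ; 0/11/6/11/0/7/15/2
#1 slt  $r6, $r3, $r5 ; 0/11/6/11/0/7/0/2
#2 slt  $r5, $r2, $r4 ; 0/11/6/11/0/0/0/2
#3 beq  $r5, $r6, L6 ; 0/11/6/11/0/0/0/2 ; →target
#4 and  $r1, $r0, $r2 ; 0/0/6/11/0/0/0/2
#6 slt  $r4, $r5, $r0 ; 0/0/6/11/0/0/0/2
#7 nor  $r2, $r4, $r2 ; 0/0/65529/11/0/0/0/2
#8 xori  $r4, $r0, 5 ; 0/0/65529/11/5/0/0/2

0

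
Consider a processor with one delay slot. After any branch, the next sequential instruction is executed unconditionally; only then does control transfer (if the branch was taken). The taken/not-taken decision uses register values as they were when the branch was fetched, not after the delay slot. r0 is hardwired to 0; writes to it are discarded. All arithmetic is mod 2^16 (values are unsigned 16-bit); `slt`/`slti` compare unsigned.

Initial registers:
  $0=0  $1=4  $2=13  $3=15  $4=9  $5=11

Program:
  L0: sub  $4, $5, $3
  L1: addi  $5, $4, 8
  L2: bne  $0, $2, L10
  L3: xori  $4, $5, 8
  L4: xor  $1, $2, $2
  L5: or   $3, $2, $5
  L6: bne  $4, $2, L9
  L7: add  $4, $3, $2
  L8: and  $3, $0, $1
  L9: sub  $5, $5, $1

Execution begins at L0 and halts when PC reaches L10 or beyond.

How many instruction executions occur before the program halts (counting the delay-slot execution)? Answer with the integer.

#0 sub  $4, $5, $3 ; 0/4/13/15/65532/11
#1 addi  $5, $4, 8 ; 0/4/13/15/65532/4
#2 bne  $0, $2, L10 ; 0/4/13/15/65532/4 ; →target
#3 xori  $4, $5, 8 ; 0/4/13/15/12/4

4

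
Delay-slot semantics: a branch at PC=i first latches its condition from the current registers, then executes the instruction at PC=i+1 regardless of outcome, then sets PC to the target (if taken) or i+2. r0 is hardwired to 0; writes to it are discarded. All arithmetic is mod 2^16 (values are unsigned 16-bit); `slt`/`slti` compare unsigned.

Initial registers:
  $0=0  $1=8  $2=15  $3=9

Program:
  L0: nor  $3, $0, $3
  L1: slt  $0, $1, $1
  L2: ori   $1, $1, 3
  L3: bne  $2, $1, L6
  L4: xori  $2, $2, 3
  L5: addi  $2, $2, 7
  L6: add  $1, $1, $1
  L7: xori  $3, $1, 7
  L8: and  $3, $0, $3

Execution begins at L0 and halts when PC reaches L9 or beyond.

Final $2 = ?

12

#0 nor  $3, $0, $3 ; 0/8/15/65526
#1 slt  $0, $1, $1 ; 0/8/15/65526
#2 ori   $1, $1, 3 ; 0/11/15/65526
#3 bne  $2, $1, L6 ; 0/11/15/65526 ; →target
#4 xori  $2, $2, 3 ; 0/11/12/65526
#6 add  $1, $1, $1 ; 0/22/12/65526
#7 xori  $3, $1, 7 ; 0/22/12/17
#8 and  $3, $0, $3 ; 0/22/12/0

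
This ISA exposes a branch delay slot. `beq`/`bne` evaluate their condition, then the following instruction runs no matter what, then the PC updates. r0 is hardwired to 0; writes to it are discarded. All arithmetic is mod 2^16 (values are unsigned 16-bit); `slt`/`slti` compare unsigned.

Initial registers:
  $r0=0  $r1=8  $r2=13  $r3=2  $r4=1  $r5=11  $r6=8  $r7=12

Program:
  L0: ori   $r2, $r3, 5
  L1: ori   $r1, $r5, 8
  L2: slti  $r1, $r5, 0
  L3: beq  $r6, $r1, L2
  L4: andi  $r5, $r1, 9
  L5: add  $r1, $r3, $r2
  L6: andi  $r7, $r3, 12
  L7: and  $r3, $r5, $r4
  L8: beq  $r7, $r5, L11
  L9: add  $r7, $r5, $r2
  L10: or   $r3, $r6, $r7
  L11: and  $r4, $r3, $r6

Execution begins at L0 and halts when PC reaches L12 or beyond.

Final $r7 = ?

#0 ori   $r2, $r3, 5 ; 0/8/7/2/1/11/8/12
#1 ori   $r1, $r5, 8 ; 0/11/7/2/1/11/8/12
#2 slti  $r1, $r5, 0 ; 0/0/7/2/1/11/8/12
#3 beq  $r6, $r1, L2 ; 0/0/7/2/1/11/8/12 ; →fallthru
#4 andi  $r5, $r1, 9 ; 0/0/7/2/1/0/8/12
#5 add  $r1, $r3, $r2 ; 0/9/7/2/1/0/8/12
#6 andi  $r7, $r3, 12 ; 0/9/7/2/1/0/8/0
#7 and  $r3, $r5, $r4 ; 0/9/7/0/1/0/8/0
#8 beq  $r7, $r5, L11 ; 0/9/7/0/1/0/8/0 ; →target
#9 add  $r7, $r5, $r2 ; 0/9/7/0/1/0/8/7
#11 and  $r4, $r3, $r6 ; 0/9/7/0/0/0/8/7

7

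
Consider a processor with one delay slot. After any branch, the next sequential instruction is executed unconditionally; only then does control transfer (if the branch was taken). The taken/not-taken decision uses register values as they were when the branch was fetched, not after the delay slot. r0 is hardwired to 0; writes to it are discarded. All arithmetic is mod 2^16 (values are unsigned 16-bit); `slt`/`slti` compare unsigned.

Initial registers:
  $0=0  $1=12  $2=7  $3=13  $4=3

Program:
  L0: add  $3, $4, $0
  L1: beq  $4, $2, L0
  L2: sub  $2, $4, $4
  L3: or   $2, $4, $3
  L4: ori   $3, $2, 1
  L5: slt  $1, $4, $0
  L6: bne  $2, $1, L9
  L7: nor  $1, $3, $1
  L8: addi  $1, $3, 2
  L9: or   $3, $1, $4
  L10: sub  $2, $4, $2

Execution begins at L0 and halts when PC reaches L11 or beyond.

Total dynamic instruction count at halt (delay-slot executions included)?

#0 add  $3, $4, $0 ; 0/12/7/3/3
#1 beq  $4, $2, L0 ; 0/12/7/3/3 ; →fallthru
#2 sub  $2, $4, $4 ; 0/12/0/3/3
#3 or   $2, $4, $3 ; 0/12/3/3/3
#4 ori   $3, $2, 1 ; 0/12/3/3/3
#5 slt  $1, $4, $0 ; 0/0/3/3/3
#6 bne  $2, $1, L9 ; 0/0/3/3/3 ; →target
#7 nor  $1, $3, $1 ; 0/65532/3/3/3
#9 or   $3, $1, $4 ; 0/65532/3/65535/3
#10 sub  $2, $4, $2 ; 0/65532/0/65535/3

10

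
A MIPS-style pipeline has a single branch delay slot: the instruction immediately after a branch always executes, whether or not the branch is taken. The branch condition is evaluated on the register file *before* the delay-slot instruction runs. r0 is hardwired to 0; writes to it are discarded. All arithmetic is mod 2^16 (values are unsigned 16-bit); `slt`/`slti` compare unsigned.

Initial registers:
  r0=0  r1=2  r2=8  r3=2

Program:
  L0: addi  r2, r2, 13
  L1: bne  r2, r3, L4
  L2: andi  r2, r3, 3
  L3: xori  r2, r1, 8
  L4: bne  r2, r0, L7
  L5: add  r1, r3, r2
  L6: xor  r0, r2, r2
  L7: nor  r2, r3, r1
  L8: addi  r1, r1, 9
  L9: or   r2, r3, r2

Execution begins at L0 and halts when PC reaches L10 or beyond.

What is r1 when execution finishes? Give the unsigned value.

[0] addi  r2, r2, 13  →  {r0:0, r1:2, r2:21, r3:2}
[1] bne  r2, r3, L4  →  {r0:0, r1:2, r2:21, r3:2}  ⟨branch taken⟩
[2] andi  r2, r3, 3  →  {r0:0, r1:2, r2:2, r3:2}
[4] bne  r2, r0, L7  →  {r0:0, r1:2, r2:2, r3:2}  ⟨branch taken⟩
[5] add  r1, r3, r2  →  {r0:0, r1:4, r2:2, r3:2}
[7] nor  r2, r3, r1  →  {r0:0, r1:4, r2:65529, r3:2}
[8] addi  r1, r1, 9  →  {r0:0, r1:13, r2:65529, r3:2}
[9] or   r2, r3, r2  →  {r0:0, r1:13, r2:65531, r3:2}

13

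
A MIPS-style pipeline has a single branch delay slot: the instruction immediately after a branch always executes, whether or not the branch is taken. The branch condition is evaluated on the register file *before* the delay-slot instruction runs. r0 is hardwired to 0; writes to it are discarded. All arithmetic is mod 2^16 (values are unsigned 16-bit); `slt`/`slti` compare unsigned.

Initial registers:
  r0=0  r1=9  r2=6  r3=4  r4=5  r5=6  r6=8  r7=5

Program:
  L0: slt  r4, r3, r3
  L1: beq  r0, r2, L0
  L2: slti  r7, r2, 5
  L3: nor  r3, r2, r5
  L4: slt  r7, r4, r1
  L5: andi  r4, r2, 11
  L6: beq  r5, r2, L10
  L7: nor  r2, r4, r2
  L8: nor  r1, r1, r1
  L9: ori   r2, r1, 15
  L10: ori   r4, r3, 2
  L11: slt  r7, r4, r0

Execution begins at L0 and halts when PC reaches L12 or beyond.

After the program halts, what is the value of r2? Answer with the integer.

65529

[0] slt  r4, r3, r3  →  {r0:0, r1:9, r2:6, r3:4, r4:0, r5:6, r6:8, r7:5}
[1] beq  r0, r2, L0  →  {r0:0, r1:9, r2:6, r3:4, r4:0, r5:6, r6:8, r7:5}  ⟨branch fallthrough⟩
[2] slti  r7, r2, 5  →  {r0:0, r1:9, r2:6, r3:4, r4:0, r5:6, r6:8, r7:0}
[3] nor  r3, r2, r5  →  {r0:0, r1:9, r2:6, r3:65529, r4:0, r5:6, r6:8, r7:0}
[4] slt  r7, r4, r1  →  {r0:0, r1:9, r2:6, r3:65529, r4:0, r5:6, r6:8, r7:1}
[5] andi  r4, r2, 11  →  {r0:0, r1:9, r2:6, r3:65529, r4:2, r5:6, r6:8, r7:1}
[6] beq  r5, r2, L10  →  {r0:0, r1:9, r2:6, r3:65529, r4:2, r5:6, r6:8, r7:1}  ⟨branch taken⟩
[7] nor  r2, r4, r2  →  {r0:0, r1:9, r2:65529, r3:65529, r4:2, r5:6, r6:8, r7:1}
[10] ori   r4, r3, 2  →  {r0:0, r1:9, r2:65529, r3:65529, r4:65531, r5:6, r6:8, r7:1}
[11] slt  r7, r4, r0  →  {r0:0, r1:9, r2:65529, r3:65529, r4:65531, r5:6, r6:8, r7:0}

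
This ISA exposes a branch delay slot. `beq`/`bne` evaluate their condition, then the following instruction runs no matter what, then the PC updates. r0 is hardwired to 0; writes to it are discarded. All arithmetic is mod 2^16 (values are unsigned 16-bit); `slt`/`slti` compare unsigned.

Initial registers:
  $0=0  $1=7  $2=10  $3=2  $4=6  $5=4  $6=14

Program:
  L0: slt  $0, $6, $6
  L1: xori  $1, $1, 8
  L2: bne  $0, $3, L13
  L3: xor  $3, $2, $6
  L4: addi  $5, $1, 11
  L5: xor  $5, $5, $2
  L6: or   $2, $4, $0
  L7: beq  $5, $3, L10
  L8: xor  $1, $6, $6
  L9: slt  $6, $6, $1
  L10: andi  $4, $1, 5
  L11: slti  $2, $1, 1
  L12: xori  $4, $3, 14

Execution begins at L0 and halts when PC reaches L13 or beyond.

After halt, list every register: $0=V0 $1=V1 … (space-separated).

  step pc=0: slt  $0, $6, $6  regs=(0,7,10,2,6,4,14)
  step pc=1: xori  $1, $1, 8  regs=(0,15,10,2,6,4,14)
  step pc=2: bne  $0, $3, L13  cond=T  regs=(0,15,10,2,6,4,14)
  step pc=3: xor  $3, $2, $6  regs=(0,15,10,4,6,4,14)

$0=0 $1=15 $2=10 $3=4 $4=6 $5=4 $6=14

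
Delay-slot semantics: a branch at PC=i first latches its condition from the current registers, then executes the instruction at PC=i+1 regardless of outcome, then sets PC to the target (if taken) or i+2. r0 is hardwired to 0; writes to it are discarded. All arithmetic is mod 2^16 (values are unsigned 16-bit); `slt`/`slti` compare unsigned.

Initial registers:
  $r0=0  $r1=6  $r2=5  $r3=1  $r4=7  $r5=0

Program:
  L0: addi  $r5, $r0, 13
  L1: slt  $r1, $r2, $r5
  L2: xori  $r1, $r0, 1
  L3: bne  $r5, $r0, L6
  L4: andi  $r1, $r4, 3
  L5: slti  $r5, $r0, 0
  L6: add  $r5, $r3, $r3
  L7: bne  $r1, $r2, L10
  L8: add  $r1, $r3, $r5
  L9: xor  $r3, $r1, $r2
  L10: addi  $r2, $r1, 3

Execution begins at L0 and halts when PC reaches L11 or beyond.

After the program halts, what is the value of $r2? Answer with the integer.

6

PC=0  addi  $r5, $r0, 13     | $r0=0 $r1=6 $r2=5 $r3=1 $r4=7 $r5=13
PC=1  slt  $r1, $r2, $r5     | $r0=0 $r1=1 $r2=5 $r3=1 $r4=7 $r5=13
PC=2  xori  $r1, $r0, 1      | $r0=0 $r1=1 $r2=5 $r3=1 $r4=7 $r5=13
PC=3  bne  $r5, $r0, L6      | $r0=0 $r1=1 $r2=5 $r3=1 $r4=7 $r5=13  [TAKEN]
PC=4  andi  $r1, $r4, 3      | $r0=0 $r1=3 $r2=5 $r3=1 $r4=7 $r5=13
PC=6  add  $r5, $r3, $r3     | $r0=0 $r1=3 $r2=5 $r3=1 $r4=7 $r5=2
PC=7  bne  $r1, $r2, L10     | $r0=0 $r1=3 $r2=5 $r3=1 $r4=7 $r5=2  [TAKEN]
PC=8  add  $r1, $r3, $r5     | $r0=0 $r1=3 $r2=5 $r3=1 $r4=7 $r5=2
PC=10 addi  $r2, $r1, 3      | $r0=0 $r1=3 $r2=6 $r3=1 $r4=7 $r5=2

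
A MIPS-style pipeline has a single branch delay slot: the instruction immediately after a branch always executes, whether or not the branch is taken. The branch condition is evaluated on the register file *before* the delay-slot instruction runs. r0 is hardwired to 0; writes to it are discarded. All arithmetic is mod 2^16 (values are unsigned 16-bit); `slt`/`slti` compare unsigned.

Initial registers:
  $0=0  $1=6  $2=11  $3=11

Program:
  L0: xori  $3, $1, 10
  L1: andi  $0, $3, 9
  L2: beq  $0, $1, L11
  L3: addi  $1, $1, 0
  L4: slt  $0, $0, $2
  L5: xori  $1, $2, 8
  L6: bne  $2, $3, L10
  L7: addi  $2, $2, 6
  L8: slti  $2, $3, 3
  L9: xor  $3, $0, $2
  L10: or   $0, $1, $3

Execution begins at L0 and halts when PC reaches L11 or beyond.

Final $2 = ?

  step pc=0: xori  $3, $1, 10  regs=(0,6,11,12)
  step pc=1: andi  $0, $3, 9  regs=(0,6,11,12)
  step pc=2: beq  $0, $1, L11  cond=F  regs=(0,6,11,12)
  step pc=3: addi  $1, $1, 0  regs=(0,6,11,12)
  step pc=4: slt  $0, $0, $2  regs=(0,6,11,12)
  step pc=5: xori  $1, $2, 8  regs=(0,3,11,12)
  step pc=6: bne  $2, $3, L10  cond=T  regs=(0,3,11,12)
  step pc=7: addi  $2, $2, 6  regs=(0,3,17,12)
  step pc=10: or   $0, $1, $3  regs=(0,3,17,12)

17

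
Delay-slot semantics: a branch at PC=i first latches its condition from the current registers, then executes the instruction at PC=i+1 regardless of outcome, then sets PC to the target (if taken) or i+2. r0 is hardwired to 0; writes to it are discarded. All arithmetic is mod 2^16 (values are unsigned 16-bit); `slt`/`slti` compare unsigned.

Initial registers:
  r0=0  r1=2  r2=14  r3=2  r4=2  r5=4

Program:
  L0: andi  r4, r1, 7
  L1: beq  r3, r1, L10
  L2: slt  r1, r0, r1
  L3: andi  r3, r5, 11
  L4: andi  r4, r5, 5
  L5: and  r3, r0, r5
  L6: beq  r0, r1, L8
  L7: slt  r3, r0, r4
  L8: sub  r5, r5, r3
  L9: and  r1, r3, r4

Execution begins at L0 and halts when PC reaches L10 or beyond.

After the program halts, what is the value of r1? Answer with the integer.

1

#0 andi  r4, r1, 7 ; 0/2/14/2/2/4
#1 beq  r3, r1, L10 ; 0/2/14/2/2/4 ; →target
#2 slt  r1, r0, r1 ; 0/1/14/2/2/4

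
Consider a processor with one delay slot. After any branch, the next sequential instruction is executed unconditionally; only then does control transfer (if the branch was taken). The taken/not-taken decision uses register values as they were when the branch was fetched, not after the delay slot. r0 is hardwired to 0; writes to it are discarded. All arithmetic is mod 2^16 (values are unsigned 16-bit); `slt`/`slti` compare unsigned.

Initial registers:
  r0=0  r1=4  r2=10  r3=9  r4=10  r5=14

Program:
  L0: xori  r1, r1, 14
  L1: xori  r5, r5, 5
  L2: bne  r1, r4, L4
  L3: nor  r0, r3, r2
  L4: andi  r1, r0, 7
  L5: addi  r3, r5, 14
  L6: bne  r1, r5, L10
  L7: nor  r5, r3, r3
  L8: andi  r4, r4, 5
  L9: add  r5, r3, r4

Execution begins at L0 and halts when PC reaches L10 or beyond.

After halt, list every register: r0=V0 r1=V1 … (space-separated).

#0 xori  r1, r1, 14 ; 0/10/10/9/10/14
#1 xori  r5, r5, 5 ; 0/10/10/9/10/11
#2 bne  r1, r4, L4 ; 0/10/10/9/10/11 ; →fallthru
#3 nor  r0, r3, r2 ; 0/10/10/9/10/11
#4 andi  r1, r0, 7 ; 0/0/10/9/10/11
#5 addi  r3, r5, 14 ; 0/0/10/25/10/11
#6 bne  r1, r5, L10 ; 0/0/10/25/10/11 ; →target
#7 nor  r5, r3, r3 ; 0/0/10/25/10/65510

r0=0 r1=0 r2=10 r3=25 r4=10 r5=65510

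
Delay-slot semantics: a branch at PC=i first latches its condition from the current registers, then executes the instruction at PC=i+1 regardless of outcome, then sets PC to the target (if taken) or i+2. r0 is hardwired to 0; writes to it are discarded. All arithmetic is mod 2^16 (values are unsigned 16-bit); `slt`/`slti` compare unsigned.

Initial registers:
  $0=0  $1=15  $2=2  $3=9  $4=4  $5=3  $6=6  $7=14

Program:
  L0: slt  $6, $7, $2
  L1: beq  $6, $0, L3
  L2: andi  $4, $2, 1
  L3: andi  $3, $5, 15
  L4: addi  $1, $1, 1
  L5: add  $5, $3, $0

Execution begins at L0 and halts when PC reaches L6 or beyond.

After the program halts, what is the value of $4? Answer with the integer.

0

#0 slt  $6, $7, $2 ; 0/15/2/9/4/3/0/14
#1 beq  $6, $0, L3 ; 0/15/2/9/4/3/0/14 ; →target
#2 andi  $4, $2, 1 ; 0/15/2/9/0/3/0/14
#3 andi  $3, $5, 15 ; 0/15/2/3/0/3/0/14
#4 addi  $1, $1, 1 ; 0/16/2/3/0/3/0/14
#5 add  $5, $3, $0 ; 0/16/2/3/0/3/0/14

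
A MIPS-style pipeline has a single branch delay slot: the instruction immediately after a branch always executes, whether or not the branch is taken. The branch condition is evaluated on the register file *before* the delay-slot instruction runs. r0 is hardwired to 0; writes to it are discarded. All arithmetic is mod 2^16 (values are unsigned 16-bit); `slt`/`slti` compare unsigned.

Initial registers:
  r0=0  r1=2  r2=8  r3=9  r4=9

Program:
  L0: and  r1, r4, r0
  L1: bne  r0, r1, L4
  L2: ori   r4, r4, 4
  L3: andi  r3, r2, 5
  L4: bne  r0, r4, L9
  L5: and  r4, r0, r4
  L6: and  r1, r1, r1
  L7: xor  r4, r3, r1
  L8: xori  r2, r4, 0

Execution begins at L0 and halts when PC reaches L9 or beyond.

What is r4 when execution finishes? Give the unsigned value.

0

  step pc=0: and  r1, r4, r0  regs=(0,0,8,9,9)
  step pc=1: bne  r0, r1, L4  cond=F  regs=(0,0,8,9,9)
  step pc=2: ori   r4, r4, 4  regs=(0,0,8,9,13)
  step pc=3: andi  r3, r2, 5  regs=(0,0,8,0,13)
  step pc=4: bne  r0, r4, L9  cond=T  regs=(0,0,8,0,13)
  step pc=5: and  r4, r0, r4  regs=(0,0,8,0,0)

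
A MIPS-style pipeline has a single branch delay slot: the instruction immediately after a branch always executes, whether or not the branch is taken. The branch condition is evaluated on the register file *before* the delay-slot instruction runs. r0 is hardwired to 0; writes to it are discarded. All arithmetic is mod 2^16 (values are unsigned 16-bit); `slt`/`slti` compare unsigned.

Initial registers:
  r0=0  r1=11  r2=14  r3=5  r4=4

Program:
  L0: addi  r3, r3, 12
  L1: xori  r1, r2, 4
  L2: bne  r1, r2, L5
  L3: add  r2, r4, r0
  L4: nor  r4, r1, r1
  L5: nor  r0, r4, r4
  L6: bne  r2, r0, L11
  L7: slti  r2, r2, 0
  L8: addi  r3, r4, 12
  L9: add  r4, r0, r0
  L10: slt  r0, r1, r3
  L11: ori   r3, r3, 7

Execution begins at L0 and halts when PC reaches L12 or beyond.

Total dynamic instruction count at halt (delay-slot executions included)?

8

PC=0  addi  r3, r3, 12       | r0=0 r1=11 r2=14 r3=17 r4=4
PC=1  xori  r1, r2, 4        | r0=0 r1=10 r2=14 r3=17 r4=4
PC=2  bne  r1, r2, L5        | r0=0 r1=10 r2=14 r3=17 r4=4  [TAKEN]
PC=3  add  r2, r4, r0        | r0=0 r1=10 r2=4 r3=17 r4=4
PC=5  nor  r0, r4, r4        | r0=0 r1=10 r2=4 r3=17 r4=4
PC=6  bne  r2, r0, L11       | r0=0 r1=10 r2=4 r3=17 r4=4  [TAKEN]
PC=7  slti  r2, r2, 0        | r0=0 r1=10 r2=0 r3=17 r4=4
PC=11 ori   r3, r3, 7        | r0=0 r1=10 r2=0 r3=23 r4=4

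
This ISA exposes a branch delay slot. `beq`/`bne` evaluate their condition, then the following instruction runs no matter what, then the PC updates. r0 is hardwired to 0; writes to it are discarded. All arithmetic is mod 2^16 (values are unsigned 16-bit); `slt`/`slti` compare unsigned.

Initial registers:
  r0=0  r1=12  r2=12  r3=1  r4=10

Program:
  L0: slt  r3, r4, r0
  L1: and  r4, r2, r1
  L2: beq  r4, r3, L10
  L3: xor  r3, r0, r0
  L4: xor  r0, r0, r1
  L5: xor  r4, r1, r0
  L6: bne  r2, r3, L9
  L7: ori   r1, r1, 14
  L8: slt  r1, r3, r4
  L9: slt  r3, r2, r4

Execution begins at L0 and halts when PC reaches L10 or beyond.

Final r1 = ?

#0 slt  r3, r4, r0 ; 0/12/12/0/10
#1 and  r4, r2, r1 ; 0/12/12/0/12
#2 beq  r4, r3, L10 ; 0/12/12/0/12 ; →fallthru
#3 xor  r3, r0, r0 ; 0/12/12/0/12
#4 xor  r0, r0, r1 ; 0/12/12/0/12
#5 xor  r4, r1, r0 ; 0/12/12/0/12
#6 bne  r2, r3, L9 ; 0/12/12/0/12 ; →target
#7 ori   r1, r1, 14 ; 0/14/12/0/12
#9 slt  r3, r2, r4 ; 0/14/12/0/12

14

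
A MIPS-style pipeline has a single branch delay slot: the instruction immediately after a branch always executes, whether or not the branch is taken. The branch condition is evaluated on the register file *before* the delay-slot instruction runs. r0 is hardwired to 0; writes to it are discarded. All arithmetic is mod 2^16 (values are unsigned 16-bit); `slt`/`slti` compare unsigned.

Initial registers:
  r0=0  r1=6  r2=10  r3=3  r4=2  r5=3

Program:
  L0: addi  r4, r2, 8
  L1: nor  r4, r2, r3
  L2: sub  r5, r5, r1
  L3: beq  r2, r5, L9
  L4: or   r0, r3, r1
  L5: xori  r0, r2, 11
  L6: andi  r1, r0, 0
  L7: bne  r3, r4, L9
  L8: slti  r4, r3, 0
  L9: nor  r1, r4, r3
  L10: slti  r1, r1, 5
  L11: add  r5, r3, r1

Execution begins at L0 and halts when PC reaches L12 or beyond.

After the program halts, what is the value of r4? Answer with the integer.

0

#0 addi  r4, r2, 8 ; 0/6/10/3/18/3
#1 nor  r4, r2, r3 ; 0/6/10/3/65524/3
#2 sub  r5, r5, r1 ; 0/6/10/3/65524/65533
#3 beq  r2, r5, L9 ; 0/6/10/3/65524/65533 ; →fallthru
#4 or   r0, r3, r1 ; 0/6/10/3/65524/65533
#5 xori  r0, r2, 11 ; 0/6/10/3/65524/65533
#6 andi  r1, r0, 0 ; 0/0/10/3/65524/65533
#7 bne  r3, r4, L9 ; 0/0/10/3/65524/65533 ; →target
#8 slti  r4, r3, 0 ; 0/0/10/3/0/65533
#9 nor  r1, r4, r3 ; 0/65532/10/3/0/65533
#10 slti  r1, r1, 5 ; 0/0/10/3/0/65533
#11 add  r5, r3, r1 ; 0/0/10/3/0/3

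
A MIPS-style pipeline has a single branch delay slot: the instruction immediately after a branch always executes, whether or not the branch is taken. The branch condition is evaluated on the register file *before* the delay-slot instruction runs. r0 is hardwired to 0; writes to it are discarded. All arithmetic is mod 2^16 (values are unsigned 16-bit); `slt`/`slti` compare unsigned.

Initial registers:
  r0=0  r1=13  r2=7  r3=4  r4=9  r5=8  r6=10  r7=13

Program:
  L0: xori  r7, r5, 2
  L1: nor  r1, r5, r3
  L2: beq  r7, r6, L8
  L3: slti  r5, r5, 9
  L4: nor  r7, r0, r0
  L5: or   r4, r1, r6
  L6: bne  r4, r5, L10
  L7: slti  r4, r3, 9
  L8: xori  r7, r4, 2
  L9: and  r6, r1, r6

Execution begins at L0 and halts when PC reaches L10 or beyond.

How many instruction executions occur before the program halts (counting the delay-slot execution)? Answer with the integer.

[0] xori  r7, r5, 2  →  {r0:0, r1:13, r2:7, r3:4, r4:9, r5:8, r6:10, r7:10}
[1] nor  r1, r5, r3  →  {r0:0, r1:65523, r2:7, r3:4, r4:9, r5:8, r6:10, r7:10}
[2] beq  r7, r6, L8  →  {r0:0, r1:65523, r2:7, r3:4, r4:9, r5:8, r6:10, r7:10}  ⟨branch taken⟩
[3] slti  r5, r5, 9  →  {r0:0, r1:65523, r2:7, r3:4, r4:9, r5:1, r6:10, r7:10}
[8] xori  r7, r4, 2  →  {r0:0, r1:65523, r2:7, r3:4, r4:9, r5:1, r6:10, r7:11}
[9] and  r6, r1, r6  →  {r0:0, r1:65523, r2:7, r3:4, r4:9, r5:1, r6:2, r7:11}

6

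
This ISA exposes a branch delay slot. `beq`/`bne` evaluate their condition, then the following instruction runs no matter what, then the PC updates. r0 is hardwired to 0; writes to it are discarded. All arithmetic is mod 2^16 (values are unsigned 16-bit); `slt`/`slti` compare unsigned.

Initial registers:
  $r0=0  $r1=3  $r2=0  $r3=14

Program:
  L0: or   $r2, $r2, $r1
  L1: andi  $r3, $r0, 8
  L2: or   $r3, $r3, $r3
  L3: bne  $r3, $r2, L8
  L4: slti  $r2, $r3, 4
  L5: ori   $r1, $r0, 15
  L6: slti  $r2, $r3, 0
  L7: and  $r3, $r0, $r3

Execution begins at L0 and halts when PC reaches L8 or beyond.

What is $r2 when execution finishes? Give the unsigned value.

1

#0 or   $r2, $r2, $r1 ; 0/3/3/14
#1 andi  $r3, $r0, 8 ; 0/3/3/0
#2 or   $r3, $r3, $r3 ; 0/3/3/0
#3 bne  $r3, $r2, L8 ; 0/3/3/0 ; →target
#4 slti  $r2, $r3, 4 ; 0/3/1/0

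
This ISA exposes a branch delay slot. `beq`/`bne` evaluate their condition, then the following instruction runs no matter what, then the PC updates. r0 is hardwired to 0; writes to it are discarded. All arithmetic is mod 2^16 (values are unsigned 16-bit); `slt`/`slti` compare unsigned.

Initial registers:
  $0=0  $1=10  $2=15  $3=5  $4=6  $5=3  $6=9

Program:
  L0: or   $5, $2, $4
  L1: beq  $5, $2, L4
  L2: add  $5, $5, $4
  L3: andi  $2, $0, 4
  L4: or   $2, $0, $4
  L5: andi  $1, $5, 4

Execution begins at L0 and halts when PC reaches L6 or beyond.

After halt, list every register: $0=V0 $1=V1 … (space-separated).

$0=0 $1=4 $2=6 $3=5 $4=6 $5=21 $6=9

#0 or   $5, $2, $4 ; 0/10/15/5/6/15/9
#1 beq  $5, $2, L4 ; 0/10/15/5/6/15/9 ; →target
#2 add  $5, $5, $4 ; 0/10/15/5/6/21/9
#4 or   $2, $0, $4 ; 0/10/6/5/6/21/9
#5 andi  $1, $5, 4 ; 0/4/6/5/6/21/9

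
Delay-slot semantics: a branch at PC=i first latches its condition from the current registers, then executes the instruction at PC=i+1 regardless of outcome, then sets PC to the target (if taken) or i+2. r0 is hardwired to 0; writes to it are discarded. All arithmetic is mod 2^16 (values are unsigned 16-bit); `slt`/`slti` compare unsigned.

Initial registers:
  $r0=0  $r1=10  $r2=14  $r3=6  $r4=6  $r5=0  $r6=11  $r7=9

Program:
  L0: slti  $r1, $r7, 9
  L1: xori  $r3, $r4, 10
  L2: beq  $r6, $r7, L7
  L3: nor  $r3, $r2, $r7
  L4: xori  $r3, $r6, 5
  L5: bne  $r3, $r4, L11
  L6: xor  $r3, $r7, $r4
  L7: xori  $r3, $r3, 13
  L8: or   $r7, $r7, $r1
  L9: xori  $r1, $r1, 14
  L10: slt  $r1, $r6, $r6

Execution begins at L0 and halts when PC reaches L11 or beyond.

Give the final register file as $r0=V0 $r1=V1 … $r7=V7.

PC=0  slti  $r1, $r7, 9      | $r0=0 $r1=0 $r2=14 $r3=6 $r4=6 $r5=0 $r6=11 $r7=9
PC=1  xori  $r3, $r4, 10     | $r0=0 $r1=0 $r2=14 $r3=12 $r4=6 $r5=0 $r6=11 $r7=9
PC=2  beq  $r6, $r7, L7      | $r0=0 $r1=0 $r2=14 $r3=12 $r4=6 $r5=0 $r6=11 $r7=9  [not taken]
PC=3  nor  $r3, $r2, $r7     | $r0=0 $r1=0 $r2=14 $r3=65520 $r4=6 $r5=0 $r6=11 $r7=9
PC=4  xori  $r3, $r6, 5      | $r0=0 $r1=0 $r2=14 $r3=14 $r4=6 $r5=0 $r6=11 $r7=9
PC=5  bne  $r3, $r4, L11     | $r0=0 $r1=0 $r2=14 $r3=14 $r4=6 $r5=0 $r6=11 $r7=9  [TAKEN]
PC=6  xor  $r3, $r7, $r4     | $r0=0 $r1=0 $r2=14 $r3=15 $r4=6 $r5=0 $r6=11 $r7=9

$r0=0 $r1=0 $r2=14 $r3=15 $r4=6 $r5=0 $r6=11 $r7=9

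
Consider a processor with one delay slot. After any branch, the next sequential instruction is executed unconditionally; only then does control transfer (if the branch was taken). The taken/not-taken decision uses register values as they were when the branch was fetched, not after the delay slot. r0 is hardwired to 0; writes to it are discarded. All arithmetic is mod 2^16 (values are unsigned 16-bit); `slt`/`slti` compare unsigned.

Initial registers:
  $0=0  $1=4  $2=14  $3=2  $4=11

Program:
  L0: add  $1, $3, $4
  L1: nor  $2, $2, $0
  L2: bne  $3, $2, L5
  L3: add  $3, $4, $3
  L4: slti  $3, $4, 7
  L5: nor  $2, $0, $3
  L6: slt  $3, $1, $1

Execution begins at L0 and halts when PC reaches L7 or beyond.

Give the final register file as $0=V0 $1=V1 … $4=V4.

#0 add  $1, $3, $4 ; 0/13/14/2/11
#1 nor  $2, $2, $0 ; 0/13/65521/2/11
#2 bne  $3, $2, L5 ; 0/13/65521/2/11 ; →target
#3 add  $3, $4, $3 ; 0/13/65521/13/11
#5 nor  $2, $0, $3 ; 0/13/65522/13/11
#6 slt  $3, $1, $1 ; 0/13/65522/0/11

$0=0 $1=13 $2=65522 $3=0 $4=11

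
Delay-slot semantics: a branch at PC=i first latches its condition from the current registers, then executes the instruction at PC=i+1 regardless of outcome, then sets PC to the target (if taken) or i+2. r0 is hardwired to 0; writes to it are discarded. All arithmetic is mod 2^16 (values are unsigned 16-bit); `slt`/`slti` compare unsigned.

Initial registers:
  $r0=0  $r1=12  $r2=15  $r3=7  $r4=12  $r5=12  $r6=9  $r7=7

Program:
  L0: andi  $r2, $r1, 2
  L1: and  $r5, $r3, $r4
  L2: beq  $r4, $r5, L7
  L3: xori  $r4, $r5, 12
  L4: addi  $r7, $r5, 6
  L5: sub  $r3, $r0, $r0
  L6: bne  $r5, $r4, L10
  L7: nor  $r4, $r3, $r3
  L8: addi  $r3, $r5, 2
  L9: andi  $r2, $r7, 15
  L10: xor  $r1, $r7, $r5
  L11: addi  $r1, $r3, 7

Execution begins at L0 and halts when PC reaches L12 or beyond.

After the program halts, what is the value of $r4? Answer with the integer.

65535

[0] andi  $r2, $r1, 2  →  {$r0:0, $r1:12, $r2:0, $r3:7, $r4:12, $r5:12, $r6:9, $r7:7}
[1] and  $r5, $r3, $r4  →  {$r0:0, $r1:12, $r2:0, $r3:7, $r4:12, $r5:4, $r6:9, $r7:7}
[2] beq  $r4, $r5, L7  →  {$r0:0, $r1:12, $r2:0, $r3:7, $r4:12, $r5:4, $r6:9, $r7:7}  ⟨branch fallthrough⟩
[3] xori  $r4, $r5, 12  →  {$r0:0, $r1:12, $r2:0, $r3:7, $r4:8, $r5:4, $r6:9, $r7:7}
[4] addi  $r7, $r5, 6  →  {$r0:0, $r1:12, $r2:0, $r3:7, $r4:8, $r5:4, $r6:9, $r7:10}
[5] sub  $r3, $r0, $r0  →  {$r0:0, $r1:12, $r2:0, $r3:0, $r4:8, $r5:4, $r6:9, $r7:10}
[6] bne  $r5, $r4, L10  →  {$r0:0, $r1:12, $r2:0, $r3:0, $r4:8, $r5:4, $r6:9, $r7:10}  ⟨branch taken⟩
[7] nor  $r4, $r3, $r3  →  {$r0:0, $r1:12, $r2:0, $r3:0, $r4:65535, $r5:4, $r6:9, $r7:10}
[10] xor  $r1, $r7, $r5  →  {$r0:0, $r1:14, $r2:0, $r3:0, $r4:65535, $r5:4, $r6:9, $r7:10}
[11] addi  $r1, $r3, 7  →  {$r0:0, $r1:7, $r2:0, $r3:0, $r4:65535, $r5:4, $r6:9, $r7:10}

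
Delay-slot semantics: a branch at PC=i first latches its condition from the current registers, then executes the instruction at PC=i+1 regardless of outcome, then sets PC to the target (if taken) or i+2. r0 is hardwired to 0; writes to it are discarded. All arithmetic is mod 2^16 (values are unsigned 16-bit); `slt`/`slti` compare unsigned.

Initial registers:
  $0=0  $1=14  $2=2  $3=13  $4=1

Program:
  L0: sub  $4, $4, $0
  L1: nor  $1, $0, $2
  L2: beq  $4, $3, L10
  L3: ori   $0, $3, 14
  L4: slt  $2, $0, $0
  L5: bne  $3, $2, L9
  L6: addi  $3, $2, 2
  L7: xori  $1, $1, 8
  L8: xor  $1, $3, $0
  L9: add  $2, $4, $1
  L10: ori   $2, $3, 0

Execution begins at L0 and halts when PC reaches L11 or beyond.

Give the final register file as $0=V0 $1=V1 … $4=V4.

[0] sub  $4, $4, $0  →  {$0:0, $1:14, $2:2, $3:13, $4:1}
[1] nor  $1, $0, $2  →  {$0:0, $1:65533, $2:2, $3:13, $4:1}
[2] beq  $4, $3, L10  →  {$0:0, $1:65533, $2:2, $3:13, $4:1}  ⟨branch fallthrough⟩
[3] ori   $0, $3, 14  →  {$0:0, $1:65533, $2:2, $3:13, $4:1}
[4] slt  $2, $0, $0  →  {$0:0, $1:65533, $2:0, $3:13, $4:1}
[5] bne  $3, $2, L9  →  {$0:0, $1:65533, $2:0, $3:13, $4:1}  ⟨branch taken⟩
[6] addi  $3, $2, 2  →  {$0:0, $1:65533, $2:0, $3:2, $4:1}
[9] add  $2, $4, $1  →  {$0:0, $1:65533, $2:65534, $3:2, $4:1}
[10] ori   $2, $3, 0  →  {$0:0, $1:65533, $2:2, $3:2, $4:1}

$0=0 $1=65533 $2=2 $3=2 $4=1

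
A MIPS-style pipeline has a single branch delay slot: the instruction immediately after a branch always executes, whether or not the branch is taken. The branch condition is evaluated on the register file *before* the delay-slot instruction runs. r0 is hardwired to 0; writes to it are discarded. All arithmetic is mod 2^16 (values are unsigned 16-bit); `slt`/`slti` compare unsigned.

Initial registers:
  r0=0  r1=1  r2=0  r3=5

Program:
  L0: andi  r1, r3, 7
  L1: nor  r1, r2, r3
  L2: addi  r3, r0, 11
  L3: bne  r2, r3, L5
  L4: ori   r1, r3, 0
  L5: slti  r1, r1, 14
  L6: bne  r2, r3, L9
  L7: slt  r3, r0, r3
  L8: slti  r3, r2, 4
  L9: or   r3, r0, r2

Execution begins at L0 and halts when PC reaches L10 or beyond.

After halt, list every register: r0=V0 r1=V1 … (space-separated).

r0=0 r1=1 r2=0 r3=0

  step pc=0: andi  r1, r3, 7  regs=(0,5,0,5)
  step pc=1: nor  r1, r2, r3  regs=(0,65530,0,5)
  step pc=2: addi  r3, r0, 11  regs=(0,65530,0,11)
  step pc=3: bne  r2, r3, L5  cond=T  regs=(0,65530,0,11)
  step pc=4: ori   r1, r3, 0  regs=(0,11,0,11)
  step pc=5: slti  r1, r1, 14  regs=(0,1,0,11)
  step pc=6: bne  r2, r3, L9  cond=T  regs=(0,1,0,11)
  step pc=7: slt  r3, r0, r3  regs=(0,1,0,1)
  step pc=9: or   r3, r0, r2  regs=(0,1,0,0)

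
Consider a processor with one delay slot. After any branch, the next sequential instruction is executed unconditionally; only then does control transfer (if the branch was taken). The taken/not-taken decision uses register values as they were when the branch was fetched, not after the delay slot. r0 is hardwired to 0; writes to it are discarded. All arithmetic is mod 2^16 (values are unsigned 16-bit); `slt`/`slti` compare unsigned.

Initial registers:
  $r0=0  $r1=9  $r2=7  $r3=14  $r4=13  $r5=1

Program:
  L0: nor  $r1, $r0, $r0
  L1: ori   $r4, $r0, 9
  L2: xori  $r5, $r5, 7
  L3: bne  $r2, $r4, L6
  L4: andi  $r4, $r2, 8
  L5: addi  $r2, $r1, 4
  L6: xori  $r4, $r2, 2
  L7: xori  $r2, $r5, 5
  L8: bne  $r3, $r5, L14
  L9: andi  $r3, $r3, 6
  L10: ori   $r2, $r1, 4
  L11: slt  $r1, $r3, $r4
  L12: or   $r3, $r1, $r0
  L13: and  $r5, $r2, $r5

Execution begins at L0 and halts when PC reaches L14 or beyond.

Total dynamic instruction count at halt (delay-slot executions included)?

PC=0  nor  $r1, $r0, $r0     | $r0=0 $r1=65535 $r2=7 $r3=14 $r4=13 $r5=1
PC=1  ori   $r4, $r0, 9      | $r0=0 $r1=65535 $r2=7 $r3=14 $r4=9 $r5=1
PC=2  xori  $r5, $r5, 7      | $r0=0 $r1=65535 $r2=7 $r3=14 $r4=9 $r5=6
PC=3  bne  $r2, $r4, L6      | $r0=0 $r1=65535 $r2=7 $r3=14 $r4=9 $r5=6  [TAKEN]
PC=4  andi  $r4, $r2, 8      | $r0=0 $r1=65535 $r2=7 $r3=14 $r4=0 $r5=6
PC=6  xori  $r4, $r2, 2      | $r0=0 $r1=65535 $r2=7 $r3=14 $r4=5 $r5=6
PC=7  xori  $r2, $r5, 5      | $r0=0 $r1=65535 $r2=3 $r3=14 $r4=5 $r5=6
PC=8  bne  $r3, $r5, L14     | $r0=0 $r1=65535 $r2=3 $r3=14 $r4=5 $r5=6  [TAKEN]
PC=9  andi  $r3, $r3, 6      | $r0=0 $r1=65535 $r2=3 $r3=6 $r4=5 $r5=6

9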